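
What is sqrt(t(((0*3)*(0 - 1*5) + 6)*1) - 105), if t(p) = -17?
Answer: I*sqrt(122) ≈ 11.045*I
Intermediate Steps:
sqrt(t(((0*3)*(0 - 1*5) + 6)*1) - 105) = sqrt(-17 - 105) = sqrt(-122) = I*sqrt(122)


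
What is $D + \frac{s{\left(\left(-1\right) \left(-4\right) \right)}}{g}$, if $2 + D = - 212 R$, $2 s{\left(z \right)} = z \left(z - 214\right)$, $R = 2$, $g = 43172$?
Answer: $- \frac{4597923}{10793} \approx -426.01$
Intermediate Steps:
$s{\left(z \right)} = \frac{z \left(-214 + z\right)}{2}$ ($s{\left(z \right)} = \frac{z \left(z - 214\right)}{2} = \frac{z \left(-214 + z\right)}{2}$)
$D = -426$ ($D = -2 - 424 = -426$)
$D + \frac{s{\left(\left(-1\right) \left(-4\right) \right)}}{g} = -426 + \frac{\frac{1}{2} \left(\left(-1\right) \left(-4\right)\right) \left(-214 - -4\right)}{43172} = -426 + \frac{1}{2} \cdot 4 \left(-214 + 4\right) \frac{1}{43172} = -426 + \frac{1}{2} \cdot 4 \left(-210\right) \frac{1}{43172} = -426 - \frac{105}{10793} = - \frac{4597923}{10793}$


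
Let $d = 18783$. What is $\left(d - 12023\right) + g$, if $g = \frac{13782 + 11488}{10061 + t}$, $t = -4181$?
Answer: $\frac{568201}{84} \approx 6764.3$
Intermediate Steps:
$g = \frac{361}{84}$ ($g = \frac{13782 + 11488}{10061 - 4181} = \frac{25270}{5880} = 25270 \cdot \frac{1}{5880} = \frac{361}{84} \approx 4.2976$)
$\left(d - 12023\right) + g = \left(18783 - 12023\right) + \frac{361}{84} = 6760 + \frac{361}{84} = \frac{568201}{84}$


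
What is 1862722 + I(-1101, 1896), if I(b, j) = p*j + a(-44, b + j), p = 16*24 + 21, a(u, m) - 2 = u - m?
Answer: 2629765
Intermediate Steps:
a(u, m) = 2 + u - m (a(u, m) = 2 + (u - m) = 2 + u - m)
p = 405 (p = 384 + 21 = 405)
I(b, j) = -42 - b + 404*j (I(b, j) = 405*j + (2 - 44 - (b + j)) = 405*j + (2 - 44 + (-b - j)) = 405*j + (-42 - b - j) = -42 - b + 404*j)
1862722 + I(-1101, 1896) = 1862722 + (-42 - 1*(-1101) + 404*1896) = 1862722 + (-42 + 1101 + 765984) = 1862722 + 767043 = 2629765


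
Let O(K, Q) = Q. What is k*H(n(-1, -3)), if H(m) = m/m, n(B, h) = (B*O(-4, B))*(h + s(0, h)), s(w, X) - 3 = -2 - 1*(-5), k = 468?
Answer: 468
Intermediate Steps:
s(w, X) = 6 (s(w, X) = 3 + (-2 - 1*(-5)) = 3 + (-2 + 5) = 3 + 3 = 6)
n(B, h) = B²*(6 + h) (n(B, h) = (B*B)*(h + 6) = B²*(6 + h))
H(m) = 1
k*H(n(-1, -3)) = 468*1 = 468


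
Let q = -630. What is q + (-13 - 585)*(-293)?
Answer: 174584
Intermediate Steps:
q + (-13 - 585)*(-293) = -630 + (-13 - 585)*(-293) = -630 - 598*(-293) = -630 + 175214 = 174584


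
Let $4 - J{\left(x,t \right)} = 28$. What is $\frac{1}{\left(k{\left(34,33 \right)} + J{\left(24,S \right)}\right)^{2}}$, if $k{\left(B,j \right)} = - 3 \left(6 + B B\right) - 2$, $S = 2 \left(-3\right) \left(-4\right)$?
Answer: $\frac{1}{12334144} \approx 8.1076 \cdot 10^{-8}$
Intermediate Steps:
$S = 24$ ($S = \left(-6\right) \left(-4\right) = 24$)
$k{\left(B,j \right)} = -20 - 3 B^{2}$ ($k{\left(B,j \right)} = - 3 \left(6 + B^{2}\right) - 2 = \left(-18 - 3 B^{2}\right) - 2 = -20 - 3 B^{2}$)
$J{\left(x,t \right)} = -24$ ($J{\left(x,t \right)} = 4 - 28 = -24$)
$\frac{1}{\left(k{\left(34,33 \right)} + J{\left(24,S \right)}\right)^{2}} = \frac{1}{\left(\left(-20 - 3 \cdot 34^{2}\right) - 24\right)^{2}} = \frac{1}{\left(\left(-20 - 3468\right) - 24\right)^{2}} = \frac{1}{\left(-3488 - 24\right)^{2}} = \frac{1}{\left(-3512\right)^{2}} = \frac{1}{12334144}$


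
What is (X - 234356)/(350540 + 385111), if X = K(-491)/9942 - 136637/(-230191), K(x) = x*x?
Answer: -76611523086101/240511522789746 ≈ -0.31854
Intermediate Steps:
K(x) = x²
X = 56853121525/2288558922 (X = (-491)²/9942 - 136637/(-230191) = 241081*(1/9942) - 136637*(-1/230191) = 241081/9942 + 136637/230191 = 56853121525/2288558922 ≈ 24.842)
(X - 234356)/(350540 + 385111) = (56853121525/2288558922 - 234356)/(350540 + 385111) = -536280661602707/2288558922/735651 = -536280661602707/2288558922*1/735651 = -76611523086101/240511522789746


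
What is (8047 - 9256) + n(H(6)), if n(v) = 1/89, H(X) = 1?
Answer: -107600/89 ≈ -1209.0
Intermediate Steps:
n(v) = 1/89
(8047 - 9256) + n(H(6)) = (8047 - 9256) + 1/89 = -1209 + 1/89 = -107600/89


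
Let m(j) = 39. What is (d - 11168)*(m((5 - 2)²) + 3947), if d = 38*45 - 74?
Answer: -37994552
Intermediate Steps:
d = 1636 (d = 1710 - 74 = 1636)
(d - 11168)*(m((5 - 2)²) + 3947) = (1636 - 11168)*(39 + 3947) = -9532*3986 = -37994552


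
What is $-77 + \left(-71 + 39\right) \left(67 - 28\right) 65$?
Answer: $-81197$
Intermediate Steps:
$-77 + \left(-71 + 39\right) \left(67 - 28\right) 65 = -77 + \left(-32\right) 39 \cdot 65 = -77 - 81120 = -81197$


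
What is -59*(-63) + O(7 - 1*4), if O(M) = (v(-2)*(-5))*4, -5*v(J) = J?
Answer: 3709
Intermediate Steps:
v(J) = -J/5
O(M) = -8 (O(M) = (-⅕*(-2)*(-5))*4 = ((⅖)*(-5))*4 = -2*4 = -8)
-59*(-63) + O(7 - 1*4) = -59*(-63) - 8 = 3717 - 8 = 3709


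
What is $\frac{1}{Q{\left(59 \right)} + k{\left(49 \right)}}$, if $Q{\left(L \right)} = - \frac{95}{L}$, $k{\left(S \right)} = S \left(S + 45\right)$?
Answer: $\frac{59}{271659} \approx 0.00021718$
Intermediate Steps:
$k{\left(S \right)} = S \left(45 + S\right)$
$\frac{1}{Q{\left(59 \right)} + k{\left(49 \right)}} = \frac{1}{- \frac{95}{59} + 49 \left(45 + 49\right)} = \frac{1}{\left(-95\right) \frac{1}{59} + 49 \cdot 94} = \frac{1}{- \frac{95}{59} + 4606} = \frac{1}{\frac{271659}{59}} = \frac{59}{271659}$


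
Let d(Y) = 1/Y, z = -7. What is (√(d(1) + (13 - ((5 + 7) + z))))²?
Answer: 9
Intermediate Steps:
(√(d(1) + (13 - ((5 + 7) + z))))² = (√(1/1 + (13 - ((5 + 7) - 7))))² = (√(1 + (13 - (12 - 7))))² = (√(1 + (13 - 1*5)))² = (√(1 + (13 - 5)))² = (√(1 + 8))² = (√9)² = 3² = 9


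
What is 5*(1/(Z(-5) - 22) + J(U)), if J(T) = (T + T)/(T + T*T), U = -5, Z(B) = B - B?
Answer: -30/11 ≈ -2.7273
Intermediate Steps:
Z(B) = 0
J(T) = 2*T/(T + T²) (J(T) = (2*T)/(T + T²) = 2*T/(T + T²))
5*(1/(Z(-5) - 22) + J(U)) = 5*(1/(0 - 22) + 2/(1 - 5)) = 5*(1/(-22) + 2/(-4)) = 5*(-1/22 + 2*(-¼)) = 5*(-1/22 - ½) = 5*(-6/11) = -30/11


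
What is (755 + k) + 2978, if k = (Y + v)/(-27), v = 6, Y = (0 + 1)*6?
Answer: 33593/9 ≈ 3732.6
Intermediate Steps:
Y = 6 (Y = 1*6 = 6)
k = -4/9 (k = (6 + 6)/(-27) = 12*(-1/27) = -4/9 ≈ -0.44444)
(755 + k) + 2978 = (755 - 4/9) + 2978 = 6791/9 + 2978 = 33593/9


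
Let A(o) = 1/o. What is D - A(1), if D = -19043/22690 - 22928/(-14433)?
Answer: -82096069/327484770 ≈ -0.25069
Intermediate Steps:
D = 245388701/327484770 (D = -19043*1/22690 - 22928*(-1/14433) = -19043/22690 + 22928/14433 = 245388701/327484770 ≈ 0.74931)
D - A(1) = 245388701/327484770 - 1/1 = 245388701/327484770 - 1*1 = 245388701/327484770 - 1 = -82096069/327484770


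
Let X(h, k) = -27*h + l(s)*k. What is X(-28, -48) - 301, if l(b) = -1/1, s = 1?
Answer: 503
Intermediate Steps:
l(b) = -1 (l(b) = -1*1 = -1)
X(h, k) = -k - 27*h (X(h, k) = -27*h - k = -k - 27*h)
X(-28, -48) - 301 = (-1*(-48) - 27*(-28)) - 301 = (48 + 756) - 301 = 804 - 301 = 503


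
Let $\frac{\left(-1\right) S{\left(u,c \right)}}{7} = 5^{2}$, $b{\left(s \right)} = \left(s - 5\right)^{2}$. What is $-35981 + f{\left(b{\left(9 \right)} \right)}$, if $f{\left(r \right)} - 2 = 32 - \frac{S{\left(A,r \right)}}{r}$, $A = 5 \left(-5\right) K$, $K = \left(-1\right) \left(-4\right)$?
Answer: $- \frac{574977}{16} \approx -35936.0$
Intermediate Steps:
$K = 4$
$A = -100$ ($A = 5 \left(-5\right) 4 = \left(-25\right) 4 = -100$)
$b{\left(s \right)} = \left(-5 + s\right)^{2}$
$S{\left(u,c \right)} = -175$ ($S{\left(u,c \right)} = - 7 \cdot 5^{2} = \left(-7\right) 25 = -175$)
$f{\left(r \right)} = 34 + \frac{175}{r}$ ($f{\left(r \right)} = 2 + \left(32 - - \frac{175}{r}\right) = 2 + \left(32 + \frac{175}{r}\right) = 34 + \frac{175}{r}$)
$-35981 + f{\left(b{\left(9 \right)} \right)} = -35981 + \left(34 + \frac{175}{\left(-5 + 9\right)^{2}}\right) = -35981 + \left(34 + \frac{175}{4^{2}}\right) = -35981 + \left(34 + \frac{175}{16}\right) = -35981 + \frac{719}{16} = - \frac{574977}{16}$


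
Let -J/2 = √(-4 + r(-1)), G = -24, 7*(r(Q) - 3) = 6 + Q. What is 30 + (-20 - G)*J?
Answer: 30 - 8*I*√14/7 ≈ 30.0 - 4.2762*I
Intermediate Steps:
r(Q) = 27/7 + Q/7 (r(Q) = 3 + (6 + Q)/7 = 3 + (6/7 + Q/7) = 27/7 + Q/7)
J = -2*I*√14/7 (J = -2*√(-4 + (27/7 + (⅐)*(-1))) = -2*√(-4 + (27/7 - ⅐)) = -2*√(-4 + 26/7) = -2*I*√14/7 ≈ -1.069*I)
30 + (-20 - G)*J = 30 + (-20 - 1*(-24))*(-2*I*√14/7) = 30 + (-20 + 24)*(-2*I*√14/7) = 30 + 4*(-2*I*√14/7) = 30 - 8*I*√14/7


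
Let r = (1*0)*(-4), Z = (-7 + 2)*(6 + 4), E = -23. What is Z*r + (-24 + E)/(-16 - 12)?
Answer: 47/28 ≈ 1.6786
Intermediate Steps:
Z = -50 (Z = -5*10 = -50)
r = 0 (r = 0*(-4) = 0)
Z*r + (-24 + E)/(-16 - 12) = -50*0 + (-24 - 23)/(-16 - 12) = 0 - 47/(-28) = 0 - 47*(-1/28) = 0 + 47/28 = 47/28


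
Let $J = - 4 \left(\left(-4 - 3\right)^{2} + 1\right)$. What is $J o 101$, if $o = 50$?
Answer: $-1010000$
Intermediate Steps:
$J = -200$ ($J = - 4 \left(\left(-4 - 3\right)^{2} + 1\right) = - 4 \left(\left(-7\right)^{2} + 1\right) = - 4 \left(49 + 1\right) = \left(-4\right) 50 = -200$)
$J o 101 = \left(-200\right) 50 \cdot 101 = \left(-10000\right) 101 = -1010000$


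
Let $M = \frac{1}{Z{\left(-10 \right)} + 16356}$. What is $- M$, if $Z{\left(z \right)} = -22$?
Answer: $- \frac{1}{16334} \approx -6.1222 \cdot 10^{-5}$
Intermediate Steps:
$M = \frac{1}{16334}$ ($M = \frac{1}{-22 + 16356} = \frac{1}{16334} \approx 6.1222 \cdot 10^{-5}$)
$- M = \left(-1\right) \frac{1}{16334} = - \frac{1}{16334}$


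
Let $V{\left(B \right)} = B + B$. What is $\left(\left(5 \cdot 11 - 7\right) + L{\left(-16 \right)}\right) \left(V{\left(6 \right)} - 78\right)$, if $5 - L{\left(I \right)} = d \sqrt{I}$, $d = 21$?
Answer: $-3498 + 5544 i \approx -3498.0 + 5544.0 i$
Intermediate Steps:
$V{\left(B \right)} = 2 B$
$L{\left(I \right)} = 5 - 21 \sqrt{I}$
$\left(\left(5 \cdot 11 - 7\right) + L{\left(-16 \right)}\right) \left(V{\left(6 \right)} - 78\right) = \left(\left(5 \cdot 11 - 7\right) + \left(5 - 21 \sqrt{-16}\right)\right) \left(2 \cdot 6 - 78\right) = \left(\left(55 - 7\right) + \left(5 - 21 \cdot 4 i\right)\right) \left(12 - 78\right) = \left(48 + \left(5 - 84 i\right)\right) \left(-66\right) = \left(53 - 84 i\right) \left(-66\right) = -3498 + 5544 i$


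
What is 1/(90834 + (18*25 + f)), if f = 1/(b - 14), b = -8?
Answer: 22/2008247 ≈ 1.0955e-5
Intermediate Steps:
f = -1/22 (f = 1/(-8 - 14) = 1/(-22) = -1/22 ≈ -0.045455)
1/(90834 + (18*25 + f)) = 1/(90834 + (18*25 - 1/22)) = 1/(90834 + (450 - 1/22)) = 1/(90834 + 9899/22) = 1/(2008247/22) = 22/2008247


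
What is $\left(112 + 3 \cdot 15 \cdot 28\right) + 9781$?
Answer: $11153$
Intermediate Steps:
$\left(112 + 3 \cdot 15 \cdot 28\right) + 9781 = \left(112 + 45 \cdot 28\right) + 9781 = \left(112 + 1260\right) + 9781 = 1372 + 9781 = 11153$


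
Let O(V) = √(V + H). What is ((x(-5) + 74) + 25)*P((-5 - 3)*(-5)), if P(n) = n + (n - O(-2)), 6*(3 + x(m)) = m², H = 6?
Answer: 7813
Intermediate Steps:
O(V) = √(6 + V) (O(V) = √(V + 6) = √(6 + V))
x(m) = -3 + m²/6
P(n) = -2 + 2*n (P(n) = n + (n - √(6 - 2)) = n + (n - √4) = n + (n - 1*2) = n + (n - 2) = n + (-2 + n) = -2 + 2*n)
((x(-5) + 74) + 25)*P((-5 - 3)*(-5)) = (((-3 + (⅙)*(-5)²) + 74) + 25)*(-2 + 2*((-5 - 3)*(-5))) = (((-3 + (⅙)*25) + 74) + 25)*(-2 + 2*(-8*(-5))) = (((-3 + 25/6) + 74) + 25)*(-2 + 2*40) = ((7/6 + 74) + 25)*(-2 + 80) = (451/6 + 25)*78 = (601/6)*78 = 7813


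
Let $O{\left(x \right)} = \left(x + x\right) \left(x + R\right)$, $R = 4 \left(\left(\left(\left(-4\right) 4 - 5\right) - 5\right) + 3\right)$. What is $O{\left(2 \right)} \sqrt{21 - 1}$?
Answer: $- 720 \sqrt{5} \approx -1610.0$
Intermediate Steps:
$R = -92$ ($R = 4 \left(\left(\left(-16 - 5\right) - 5\right) + 3\right) = 4 \left(\left(-21 - 5\right) + 3\right) = 4 \left(-26 + 3\right) = 4 \left(-23\right) = -92$)
$O{\left(x \right)} = 2 x \left(-92 + x\right)$ ($O{\left(x \right)} = \left(x + x\right) \left(x - 92\right) = 2 x \left(-92 + x\right)$)
$O{\left(2 \right)} \sqrt{21 - 1} = 2 \cdot 2 \left(-92 + 2\right) \sqrt{21 - 1} = 2 \cdot 2 \left(-90\right) \sqrt{20} = - 360 \cdot 2 \sqrt{5} = - 720 \sqrt{5}$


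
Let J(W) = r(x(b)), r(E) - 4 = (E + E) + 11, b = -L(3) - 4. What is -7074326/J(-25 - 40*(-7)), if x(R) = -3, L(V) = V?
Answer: -7074326/9 ≈ -7.8604e+5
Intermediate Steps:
b = -7 (b = -1*3 - 4 = -3 - 4 = -7)
r(E) = 15 + 2*E (r(E) = 4 + ((E + E) + 11) = 4 + (2*E + 11) = 4 + (11 + 2*E) = 15 + 2*E)
J(W) = 9 (J(W) = 15 + 2*(-3) = 15 - 6 = 9)
-7074326/J(-25 - 40*(-7)) = -7074326/9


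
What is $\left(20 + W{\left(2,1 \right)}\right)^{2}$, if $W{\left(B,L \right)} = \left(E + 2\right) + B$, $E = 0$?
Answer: $576$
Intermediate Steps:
$W{\left(B,L \right)} = 2 + B$ ($W{\left(B,L \right)} = \left(0 + 2\right) + B = 2 + B$)
$\left(20 + W{\left(2,1 \right)}\right)^{2} = \left(20 + \left(2 + 2\right)\right)^{2} = \left(20 + 4\right)^{2} = 24^{2} = 576$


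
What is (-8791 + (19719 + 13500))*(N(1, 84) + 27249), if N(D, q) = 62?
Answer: 667153108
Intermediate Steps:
(-8791 + (19719 + 13500))*(N(1, 84) + 27249) = (-8791 + (19719 + 13500))*(62 + 27249) = (-8791 + 33219)*27311 = 24428*27311 = 667153108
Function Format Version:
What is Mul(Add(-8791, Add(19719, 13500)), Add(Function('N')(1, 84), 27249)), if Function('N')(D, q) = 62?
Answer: 667153108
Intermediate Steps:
Mul(Add(-8791, Add(19719, 13500)), Add(Function('N')(1, 84), 27249)) = Mul(Add(-8791, Add(19719, 13500)), Add(62, 27249)) = Mul(Add(-8791, 33219), 27311) = Mul(24428, 27311) = 667153108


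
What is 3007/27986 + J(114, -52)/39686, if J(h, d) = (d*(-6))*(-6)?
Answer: 33473005/555326198 ≈ 0.060276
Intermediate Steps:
J(h, d) = 36*d (J(h, d) = -6*d*(-6) = 36*d)
3007/27986 + J(114, -52)/39686 = 3007/27986 + (36*(-52))/39686 = 3007*(1/27986) - 1872*1/39686 = 3007/27986 - 936/19843 = 33473005/555326198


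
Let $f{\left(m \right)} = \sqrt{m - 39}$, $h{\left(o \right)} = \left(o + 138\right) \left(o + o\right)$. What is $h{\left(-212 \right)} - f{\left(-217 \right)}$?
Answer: $31376 - 16 i \approx 31376.0 - 16.0 i$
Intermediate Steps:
$h{\left(o \right)} = 2 o \left(138 + o\right)$ ($h{\left(o \right)} = \left(138 + o\right) 2 o = 2 o \left(138 + o\right)$)
$f{\left(m \right)} = \sqrt{-39 + m}$
$h{\left(-212 \right)} - f{\left(-217 \right)} = 2 \left(-212\right) \left(138 - 212\right) - \sqrt{-39 - 217} = 2 \left(-212\right) \left(-74\right) - \sqrt{-256} = 31376 - 16 i$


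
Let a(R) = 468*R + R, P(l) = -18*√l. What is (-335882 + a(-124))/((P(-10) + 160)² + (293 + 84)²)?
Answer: -394038*I/(5760*√10 + 164489*I) ≈ -2.3665 - 0.26206*I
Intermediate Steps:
a(R) = 469*R
(-335882 + a(-124))/((P(-10) + 160)² + (293 + 84)²) = (-335882 + 469*(-124))/((-18*I*√10 + 160)² + (293 + 84)²) = (-335882 - 58156)/((-18*I*√10 + 160)² + 377²) = -394038/((-18*I*√10 + 160)² + 142129) = -394038/((160 - 18*I*√10)² + 142129) = -394038/(142129 + (160 - 18*I*√10)²)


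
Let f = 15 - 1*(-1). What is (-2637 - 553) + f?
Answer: -3174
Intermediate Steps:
f = 16 (f = 15 + 1 = 16)
(-2637 - 553) + f = (-2637 - 553) + 16 = -3190 + 16 = -3174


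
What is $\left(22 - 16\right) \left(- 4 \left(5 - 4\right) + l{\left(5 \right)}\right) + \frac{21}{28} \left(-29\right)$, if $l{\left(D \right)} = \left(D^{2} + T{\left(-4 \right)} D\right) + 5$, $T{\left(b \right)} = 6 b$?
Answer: $- \frac{2343}{4} \approx -585.75$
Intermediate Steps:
$l{\left(D \right)} = 5 + D^{2} - 24 D$ ($l{\left(D \right)} = \left(D^{2} + 6 \left(-4\right) D\right) + 5 = \left(D^{2} - 24 D\right) + 5 = 5 + D^{2} - 24 D$)
$\left(22 - 16\right) \left(- 4 \left(5 - 4\right) + l{\left(5 \right)}\right) + \frac{21}{28} \left(-29\right) = \left(22 - 16\right) \left(- 4 \left(5 - 4\right) + \left(5 + 5^{2} - 120\right)\right) + \frac{21}{28} \left(-29\right) = 6 \left(\left(-4\right) 1 + \left(5 + 25 - 120\right)\right) + 21 \cdot \frac{1}{28} \left(-29\right) = 6 \left(-4 - 90\right) + \frac{3}{4} \left(-29\right) = 6 \left(-94\right) - \frac{87}{4} = -564 - \frac{87}{4} = - \frac{2343}{4}$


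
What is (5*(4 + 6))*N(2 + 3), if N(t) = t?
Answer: 250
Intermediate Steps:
(5*(4 + 6))*N(2 + 3) = (5*(4 + 6))*(2 + 3) = (5*10)*5 = 50*5 = 250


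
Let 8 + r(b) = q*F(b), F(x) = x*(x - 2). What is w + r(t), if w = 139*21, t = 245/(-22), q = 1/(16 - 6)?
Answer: 2832009/968 ≈ 2925.6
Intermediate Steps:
F(x) = x*(-2 + x)
q = ⅒ (q = 1/10 = ⅒ ≈ 0.10000)
t = -245/22 (t = 245*(-1/22) = -245/22 ≈ -11.136)
r(b) = -8 + b*(-2 + b)/10 (r(b) = -8 + (b*(-2 + b))/10 = -8 + b*(-2 + b)/10)
w = 2919
w + r(t) = 2919 + (-8 + (⅒)*(-245/22)*(-2 - 245/22)) = 2919 + (-8 + (⅒)*(-245/22)*(-289/22)) = 2919 + (-8 + 14161/968) = 2919 + 6417/968 = 2832009/968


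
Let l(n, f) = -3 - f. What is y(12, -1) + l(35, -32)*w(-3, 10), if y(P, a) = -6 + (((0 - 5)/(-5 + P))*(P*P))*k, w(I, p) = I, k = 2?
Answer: -2091/7 ≈ -298.71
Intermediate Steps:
y(P, a) = -6 - 10*P²/(-5 + P) (y(P, a) = -6 + (((0 - 5)/(-5 + P))*(P*P))*2 = -6 + ((-5/(-5 + P))*P²)*2 = -6 - 5*P²/(-5 + P)*2 = -6 - 10*P²/(-5 + P))
y(12, -1) + l(35, -32)*w(-3, 10) = 2*(15 - 5*12² - 3*12)/(-5 + 12) + (-3 - 1*(-32))*(-3) = 2*(15 - 5*144 - 36)/7 + (-3 + 32)*(-3) = 2*(⅐)*(15 - 720 - 36) + 29*(-3) = 2*(⅐)*(-741) - 87 = -1482/7 - 87 = -2091/7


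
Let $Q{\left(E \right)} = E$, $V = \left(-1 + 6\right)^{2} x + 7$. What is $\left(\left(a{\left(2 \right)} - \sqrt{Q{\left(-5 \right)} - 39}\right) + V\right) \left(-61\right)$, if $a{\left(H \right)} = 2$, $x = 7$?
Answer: $-11224 + 122 i \sqrt{11} \approx -11224.0 + 404.63 i$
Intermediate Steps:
$V = 182$ ($V = \left(-1 + 6\right)^{2} \cdot 7 + 7 = 5^{2} \cdot 7 + 7 = 25 \cdot 7 + 7 = 175 + 7 = 182$)
$\left(\left(a{\left(2 \right)} - \sqrt{Q{\left(-5 \right)} - 39}\right) + V\right) \left(-61\right) = \left(\left(2 - \sqrt{-5 - 39}\right) + 182\right) \left(-61\right) = \left(\left(2 - \sqrt{-44}\right) + 182\right) \left(-61\right) = \left(\left(2 - 2 i \sqrt{11}\right) + 182\right) \left(-61\right) = \left(184 - 2 i \sqrt{11}\right) \left(-61\right) = -11224 + 122 i \sqrt{11}$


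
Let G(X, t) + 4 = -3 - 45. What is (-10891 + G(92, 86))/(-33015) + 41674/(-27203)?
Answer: -34780151/28971195 ≈ -1.2005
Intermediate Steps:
G(X, t) = -52 (G(X, t) = -4 + (-3 - 45) = -4 - 48 = -52)
(-10891 + G(92, 86))/(-33015) + 41674/(-27203) = (-10891 - 52)/(-33015) + 41674/(-27203) = -10943*(-1/33015) + 41674*(-1/27203) = 353/1065 - 41674/27203 = -34780151/28971195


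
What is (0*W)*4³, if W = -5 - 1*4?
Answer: 0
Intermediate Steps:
W = -9 (W = -5 - 4 = -9)
(0*W)*4³ = (0*(-9))*4³ = 0*64 = 0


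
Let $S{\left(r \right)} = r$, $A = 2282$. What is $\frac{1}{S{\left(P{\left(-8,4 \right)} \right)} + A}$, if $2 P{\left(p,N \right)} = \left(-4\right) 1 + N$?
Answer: $\frac{1}{2282} \approx 0.00043821$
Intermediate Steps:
$P{\left(p,N \right)} = -2 + \frac{N}{2}$ ($P{\left(p,N \right)} = \frac{\left(-4\right) 1 + N}{2} = \frac{-4 + N}{2} = -2 + \frac{N}{2}$)
$\frac{1}{S{\left(P{\left(-8,4 \right)} \right)} + A} = \frac{1}{\left(-2 + \frac{1}{2} \cdot 4\right) + 2282} = \frac{1}{\left(-2 + 2\right) + 2282} = \frac{1}{0 + 2282} = \frac{1}{2282}$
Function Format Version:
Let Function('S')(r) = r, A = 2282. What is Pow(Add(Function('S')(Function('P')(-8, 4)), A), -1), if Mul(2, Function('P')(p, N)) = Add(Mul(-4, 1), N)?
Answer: Rational(1, 2282) ≈ 0.00043821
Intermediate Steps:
Function('P')(p, N) = Add(-2, Mul(Rational(1, 2), N)) (Function('P')(p, N) = Mul(Rational(1, 2), Add(Mul(-4, 1), N)) = Mul(Rational(1, 2), Add(-4, N)) = Add(-2, Mul(Rational(1, 2), N)))
Pow(Add(Function('S')(Function('P')(-8, 4)), A), -1) = Pow(Add(Add(-2, Mul(Rational(1, 2), 4)), 2282), -1) = Pow(Add(Add(-2, 2), 2282), -1) = Pow(Add(0, 2282), -1) = Pow(2282, -1) = Rational(1, 2282)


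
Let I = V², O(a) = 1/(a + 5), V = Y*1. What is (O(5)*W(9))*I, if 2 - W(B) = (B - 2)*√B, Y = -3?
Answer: -171/10 ≈ -17.100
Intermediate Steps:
V = -3 (V = -3*1 = -3)
O(a) = 1/(5 + a)
I = 9 (I = (-3)² = 9)
W(B) = 2 - √B*(-2 + B) (W(B) = 2 - (B - 2)*√B = 2 - (-2 + B)*√B = 2 - √B*(-2 + B))
(O(5)*W(9))*I = ((2 - 9^(3/2) + 2*√9)/(5 + 5))*9 = ((2 - 1*27 + 2*3)/10)*9 = ((2 - 27 + 6)/10)*9 = ((⅒)*(-19))*9 = -19/10*9 = -171/10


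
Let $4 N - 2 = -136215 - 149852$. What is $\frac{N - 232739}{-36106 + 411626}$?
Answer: $- \frac{1217021}{1502080} \approx -0.81022$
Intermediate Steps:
$N = - \frac{286065}{4}$ ($N = \frac{1}{2} + \frac{-136215 - 149852}{4} = \frac{1}{2} + \frac{1}{4} \left(-286067\right) = \frac{1}{2} - \frac{286067}{4} = - \frac{286065}{4} \approx -71516.0$)
$\frac{N - 232739}{-36106 + 411626} = \frac{- \frac{286065}{4} - 232739}{-36106 + 411626} = - \frac{1217021}{4 \cdot 375520} = \left(- \frac{1217021}{4}\right) \frac{1}{375520} = - \frac{1217021}{1502080}$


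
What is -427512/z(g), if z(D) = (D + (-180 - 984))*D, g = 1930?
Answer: -106878/369595 ≈ -0.28918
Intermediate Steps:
z(D) = D*(-1164 + D) (z(D) = (D - 1164)*D = (-1164 + D)*D = D*(-1164 + D))
-427512/z(g) = -427512*1/(1930*(-1164 + 1930)) = -427512/(1930*766) = -427512/1478380 = -427512*1/1478380 = -106878/369595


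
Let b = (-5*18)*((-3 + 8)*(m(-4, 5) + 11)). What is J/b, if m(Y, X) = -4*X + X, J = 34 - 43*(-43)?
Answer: 1883/1800 ≈ 1.0461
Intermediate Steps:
J = 1883 (J = 34 + 1849 = 1883)
m(Y, X) = -3*X
b = 1800 (b = (-5*18)*((-3 + 8)*(-3*5 + 11)) = -450*(-15 + 11) = -450*(-4) = -90*(-20) = 1800)
J/b = 1883/1800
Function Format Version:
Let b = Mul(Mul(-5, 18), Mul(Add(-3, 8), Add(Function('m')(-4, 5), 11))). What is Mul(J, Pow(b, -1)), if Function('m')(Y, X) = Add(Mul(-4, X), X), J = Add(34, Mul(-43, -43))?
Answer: Rational(1883, 1800) ≈ 1.0461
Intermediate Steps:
J = 1883 (J = Add(34, 1849) = 1883)
Function('m')(Y, X) = Mul(-3, X)
b = 1800 (b = Mul(Mul(-5, 18), Mul(Add(-3, 8), Add(Mul(-3, 5), 11))) = Mul(-90, Mul(5, Add(-15, 11))) = Mul(-90, Mul(5, -4)) = Mul(-90, -20) = 1800)
Mul(J, Pow(b, -1)) = Mul(1883, Pow(1800, -1)) = Mul(1883, Rational(1, 1800)) = Rational(1883, 1800)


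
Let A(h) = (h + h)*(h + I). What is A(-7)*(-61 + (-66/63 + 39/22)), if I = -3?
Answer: -278470/33 ≈ -8438.5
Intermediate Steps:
A(h) = 2*h*(-3 + h) (A(h) = (h + h)*(h - 3) = (2*h)*(-3 + h) = 2*h*(-3 + h))
A(-7)*(-61 + (-66/63 + 39/22)) = (2*(-7)*(-3 - 7))*(-61 + (-66/63 + 39/22)) = (2*(-7)*(-10))*(-61 + (-66*1/63 + 39*(1/22))) = 140*(-61 + (-22/21 + 39/22)) = 140*(-61 + 335/462) = 140*(-27847/462) = -278470/33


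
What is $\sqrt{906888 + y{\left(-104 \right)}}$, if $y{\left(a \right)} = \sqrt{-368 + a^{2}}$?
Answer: $2 \sqrt{226722 + \sqrt{653}} \approx 952.36$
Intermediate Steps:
$\sqrt{906888 + y{\left(-104 \right)}} = \sqrt{906888 + \sqrt{-368 + \left(-104\right)^{2}}} = \sqrt{906888 + \sqrt{-368 + 10816}} = \sqrt{906888 + \sqrt{10448}} = \sqrt{906888 + 4 \sqrt{653}}$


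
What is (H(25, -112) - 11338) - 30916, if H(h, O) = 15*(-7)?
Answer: -42359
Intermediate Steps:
H(h, O) = -105
(H(25, -112) - 11338) - 30916 = (-105 - 11338) - 30916 = -11443 - 30916 = -42359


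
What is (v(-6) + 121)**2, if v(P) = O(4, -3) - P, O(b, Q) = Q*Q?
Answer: 18496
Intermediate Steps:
O(b, Q) = Q**2
v(P) = 9 - P (v(P) = (-3)**2 - P = 9 - P)
(v(-6) + 121)**2 = ((9 - 1*(-6)) + 121)**2 = ((9 + 6) + 121)**2 = (15 + 121)**2 = 136**2 = 18496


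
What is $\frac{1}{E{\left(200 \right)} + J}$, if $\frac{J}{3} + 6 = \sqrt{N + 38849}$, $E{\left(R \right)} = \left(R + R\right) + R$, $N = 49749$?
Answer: $- \frac{97}{76443} + \frac{\sqrt{88598}}{152886} \approx 0.00067798$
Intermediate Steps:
$E{\left(R \right)} = 3 R$ ($E{\left(R \right)} = 2 R + R = 3 R$)
$J = -18 + 3 \sqrt{88598}$ ($J = -18 + 3 \sqrt{49749 + 38849} = -18 + 3 \sqrt{88598} \approx 874.96$)
$\frac{1}{E{\left(200 \right)} + J} = \frac{1}{3 \cdot 200 - \left(18 - 3 \sqrt{88598}\right)} = \frac{1}{600 - \left(18 - 3 \sqrt{88598}\right)} = \frac{1}{582 + 3 \sqrt{88598}}$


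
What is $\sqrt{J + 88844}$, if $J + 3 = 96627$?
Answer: $2 \sqrt{46367} \approx 430.66$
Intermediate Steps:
$J = 96624$ ($J = -3 + 96627 = 96624$)
$\sqrt{J + 88844} = \sqrt{96624 + 88844} = \sqrt{185468} = 2 \sqrt{46367}$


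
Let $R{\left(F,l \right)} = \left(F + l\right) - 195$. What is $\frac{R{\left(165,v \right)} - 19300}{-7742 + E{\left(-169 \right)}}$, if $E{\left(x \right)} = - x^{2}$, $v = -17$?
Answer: $\frac{6449}{12101} \approx 0.53293$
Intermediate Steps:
$R{\left(F,l \right)} = -195 + F + l$
$\frac{R{\left(165,v \right)} - 19300}{-7742 + E{\left(-169 \right)}} = \frac{\left(-195 + 165 - 17\right) - 19300}{-7742 - \left(-169\right)^{2}} = \frac{-47 - 19300}{-7742 - 28561} = - \frac{19347}{-7742 - 28561} = - \frac{19347}{-36303} = \left(-19347\right) \left(- \frac{1}{36303}\right) = \frac{6449}{12101}$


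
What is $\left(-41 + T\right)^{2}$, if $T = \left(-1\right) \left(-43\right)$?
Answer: $4$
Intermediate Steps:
$T = 43$
$\left(-41 + T\right)^{2} = \left(-41 + 43\right)^{2} = 2^{2} = 4$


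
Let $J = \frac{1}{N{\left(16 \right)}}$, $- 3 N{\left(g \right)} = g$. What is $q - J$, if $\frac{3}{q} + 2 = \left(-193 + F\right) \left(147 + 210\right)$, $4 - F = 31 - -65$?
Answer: $\frac{305193}{1627952} \approx 0.18747$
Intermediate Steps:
$N{\left(g \right)} = - \frac{g}{3}$
$F = -92$ ($F = 4 - \left(31 - -65\right) = 4 - \left(31 + 65\right) = 4 - 96 = -92$)
$J = - \frac{3}{16}$ ($J = \frac{1}{\left(- \frac{1}{3}\right) 16} = \frac{1}{- \frac{16}{3}} = - \frac{3}{16} \approx -0.1875$)
$q = - \frac{3}{101747}$ ($q = \frac{3}{-2 + \left(-193 - 92\right) \left(147 + 210\right)} = \frac{3}{-2 - 101745} = \frac{3}{-101747} = 3 \left(- \frac{1}{101747}\right) = - \frac{3}{101747} \approx -2.9485 \cdot 10^{-5}$)
$q - J = - \frac{3}{101747} - - \frac{3}{16} = - \frac{3}{101747} + \frac{3}{16} = \frac{305193}{1627952}$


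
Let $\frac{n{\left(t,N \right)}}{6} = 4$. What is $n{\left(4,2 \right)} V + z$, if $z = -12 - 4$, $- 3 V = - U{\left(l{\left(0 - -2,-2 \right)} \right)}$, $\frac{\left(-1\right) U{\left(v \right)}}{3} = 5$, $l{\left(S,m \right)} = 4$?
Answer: $-136$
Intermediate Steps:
$n{\left(t,N \right)} = 24$ ($n{\left(t,N \right)} = 6 \cdot 4 = 24$)
$U{\left(v \right)} = -15$ ($U{\left(v \right)} = \left(-3\right) 5 = -15$)
$V = -5$ ($V = - \frac{\left(-1\right) \left(-15\right)}{3} = \left(- \frac{1}{3}\right) 15 = -5$)
$z = -16$
$n{\left(4,2 \right)} V + z = 24 \left(-5\right) - 16 = -120 - 16 = -136$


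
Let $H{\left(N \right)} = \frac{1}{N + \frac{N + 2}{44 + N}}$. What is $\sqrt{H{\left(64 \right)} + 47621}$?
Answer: $\frac{\sqrt{64410709283}}{1163} \approx 218.22$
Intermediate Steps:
$H{\left(N \right)} = \frac{1}{N + \frac{2 + N}{44 + N}}$
$\sqrt{H{\left(64 \right)} + 47621} = \sqrt{\frac{44 + 64}{2 + 64^{2} + 45 \cdot 64} + 47621} = \sqrt{\frac{1}{2 + 4096 + 2880} \cdot 108 + 47621} = \sqrt{\frac{1}{6978} \cdot 108 + 47621} = \sqrt{\frac{18}{1163} + 47621} = \sqrt{\frac{55383241}{1163}} = \frac{\sqrt{64410709283}}{1163}$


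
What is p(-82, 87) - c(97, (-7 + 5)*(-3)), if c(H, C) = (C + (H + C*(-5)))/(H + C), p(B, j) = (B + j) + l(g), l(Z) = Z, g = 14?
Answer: 1884/103 ≈ 18.291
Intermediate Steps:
p(B, j) = 14 + B + j (p(B, j) = (B + j) + 14 = 14 + B + j)
c(H, C) = (H - 4*C)/(C + H) (c(H, C) = (C + (H - 5*C))/(C + H) = (H - 4*C)/(C + H))
p(-82, 87) - c(97, (-7 + 5)*(-3)) = (14 - 82 + 87) - (97 - 4*(-7 + 5)*(-3))/((-7 + 5)*(-3) + 97) = 19 - (97 - (-8)*(-3))/(-2*(-3) + 97) = 19 - (97 - 4*6)/(6 + 97) = 19 - (97 - 24)/103 = 19 - 73/103 = 1884/103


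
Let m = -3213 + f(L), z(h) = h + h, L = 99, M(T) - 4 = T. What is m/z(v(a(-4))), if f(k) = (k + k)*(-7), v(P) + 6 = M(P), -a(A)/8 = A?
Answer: -1533/20 ≈ -76.650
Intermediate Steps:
M(T) = 4 + T
a(A) = -8*A
v(P) = -2 + P (v(P) = -6 + (4 + P) = -2 + P)
z(h) = 2*h
f(k) = -14*k (f(k) = (2*k)*(-7) = -14*k)
m = -4599 (m = -3213 - 14*99 = -3213 - 1386 = -4599)
m/z(v(a(-4))) = -4599*1/(2*(-2 - 8*(-4))) = -4599*1/(2*(-2 + 32)) = -4599/(2*30) = -4599/60 = -4599*1/60 = -1533/20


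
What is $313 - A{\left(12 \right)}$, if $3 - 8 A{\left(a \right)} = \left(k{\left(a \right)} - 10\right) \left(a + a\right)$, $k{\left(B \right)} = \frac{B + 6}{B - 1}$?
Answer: $\frac{25303}{88} \approx 287.53$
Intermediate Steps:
$k{\left(B \right)} = \frac{6 + B}{-1 + B}$
$A{\left(a \right)} = \frac{3}{8} - \frac{a \left(-10 + \frac{6 + a}{-1 + a}\right)}{4}$ ($A{\left(a \right)} = \frac{3}{8} - \frac{\left(\frac{6 + a}{-1 + a} - 10\right) \left(a + a\right)}{8} = \frac{3}{8} - \frac{\left(-10 + \frac{6 + a}{-1 + a}\right) 2 a}{8} = \frac{3}{8} - \frac{2 a \left(-10 + \frac{6 + a}{-1 + a}\right)}{8} = \frac{3}{8} - \frac{a \left(-10 + \frac{6 + a}{-1 + a}\right)}{4}$)
$313 - A{\left(12 \right)} = 313 - \frac{-3 - 348 + 18 \cdot 12^{2}}{8 \left(-1 + 12\right)} = 313 - \frac{-3 - 348 + 18 \cdot 144}{8 \cdot 11} = 313 - \frac{1}{8} \cdot \frac{1}{11} \left(-3 - 348 + 2592\right) = 313 - \frac{1}{8} \cdot \frac{1}{11} \cdot 2241 = 313 - \frac{2241}{88} = \frac{25303}{88}$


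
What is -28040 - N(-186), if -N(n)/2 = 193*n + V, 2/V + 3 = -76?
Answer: -7887048/79 ≈ -99836.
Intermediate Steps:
V = -2/79 (V = 2/(-3 - 76) = 2/(-79) = 2*(-1/79) = -2/79 ≈ -0.025316)
N(n) = 4/79 - 386*n (N(n) = -2*(193*n - 2/79) = -2*(-2/79 + 193*n) = 4/79 - 386*n)
-28040 - N(-186) = -28040 - (4/79 - 386*(-186)) = -28040 - (4/79 + 71796) = -28040 - 1*5671888/79 = -28040 - 5671888/79 = -7887048/79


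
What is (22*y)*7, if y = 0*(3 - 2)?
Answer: 0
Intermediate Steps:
y = 0 (y = 0*1 = 0)
(22*y)*7 = (22*0)*7 = 0*7 = 0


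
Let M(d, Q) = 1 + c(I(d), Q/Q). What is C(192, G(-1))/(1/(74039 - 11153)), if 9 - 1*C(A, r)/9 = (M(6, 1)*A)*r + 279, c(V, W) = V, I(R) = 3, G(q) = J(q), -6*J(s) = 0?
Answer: -152812980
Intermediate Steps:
J(s) = 0 (J(s) = -1/6*0 = 0)
G(q) = 0
M(d, Q) = 4 (M(d, Q) = 1 + 3 = 4)
C(A, r) = -2430 - 36*A*r (C(A, r) = 81 - 9*((4*A)*r + 279) = 81 - 9*(4*A*r + 279) = 81 - 9*(279 + 4*A*r) = 81 + (-2511 - 36*A*r) = -2430 - 36*A*r)
C(192, G(-1))/(1/(74039 - 11153)) = (-2430 - 36*192*0)/(1/(74039 - 11153)) = (-2430 + 0)/(1/62886) = -2430/1/62886 = -2430*62886 = -152812980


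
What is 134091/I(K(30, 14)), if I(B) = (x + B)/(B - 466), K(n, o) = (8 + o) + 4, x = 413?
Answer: -59000040/439 ≈ -1.3440e+5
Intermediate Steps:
K(n, o) = 12 + o
I(B) = (413 + B)/(-466 + B) (I(B) = (413 + B)/(B - 466) = (413 + B)/(-466 + B))
134091/I(K(30, 14)) = 134091/(((413 + (12 + 14))/(-466 + (12 + 14)))) = 134091/(((413 + 26)/(-466 + 26))) = 134091/((439/(-440))) = 134091/((-1/440*439)) = 134091/(-439/440) = 134091*(-440/439) = -59000040/439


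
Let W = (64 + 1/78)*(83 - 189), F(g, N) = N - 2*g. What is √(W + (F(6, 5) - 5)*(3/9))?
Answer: I*√10326615/39 ≈ 82.398*I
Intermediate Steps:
W = -264629/39 (W = (64 + 1/78)*(-106) = (4993/78)*(-106) = -264629/39 ≈ -6785.4)
√(W + (F(6, 5) - 5)*(3/9)) = √(-264629/39 + ((5 - 2*6) - 5)*(3/9)) = √(-264629/39 + ((5 - 12) - 5)*(3*(⅑))) = √(-264629/39 + (-7 - 5)*(⅓)) = √(-264629/39 - 12*⅓) = √(-264629/39 - 4) = √(-264785/39) = I*√10326615/39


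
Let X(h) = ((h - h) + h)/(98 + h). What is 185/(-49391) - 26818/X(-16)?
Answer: 27153639939/197564 ≈ 1.3744e+5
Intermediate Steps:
X(h) = h/(98 + h) (X(h) = (0 + h)/(98 + h) = h/(98 + h))
185/(-49391) - 26818/X(-16) = 185/(-49391) - 26818/((-16/(98 - 16))) = 185*(-1/49391) - 26818/((-16/82)) = -185/49391 - 26818/((-16*1/82)) = -185/49391 - 26818/(-8/41) = -185/49391 - 26818*(-41/8) = -185/49391 + 549769/4 = 27153639939/197564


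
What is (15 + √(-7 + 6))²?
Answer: (15 + I)² ≈ 224.0 + 30.0*I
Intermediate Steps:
(15 + √(-7 + 6))² = (15 + √(-1))² = (15 + I)²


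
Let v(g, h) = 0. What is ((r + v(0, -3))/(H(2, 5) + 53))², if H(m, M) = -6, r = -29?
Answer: 841/2209 ≈ 0.38072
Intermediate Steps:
((r + v(0, -3))/(H(2, 5) + 53))² = ((-29 + 0)/(-6 + 53))² = (-29/47)² = 841/2209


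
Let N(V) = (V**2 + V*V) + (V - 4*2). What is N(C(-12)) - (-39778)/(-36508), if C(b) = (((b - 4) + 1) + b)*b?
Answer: 3838212183/18254 ≈ 2.1027e+5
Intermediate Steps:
C(b) = b*(-3 + 2*b) (C(b) = (((-4 + b) + 1) + b)*b = ((-3 + b) + b)*b = (-3 + 2*b)*b = b*(-3 + 2*b))
N(V) = -8 + V + 2*V**2 (N(V) = (V**2 + V**2) + (V - 8) = 2*V**2 + (-8 + V) = -8 + V + 2*V**2)
N(C(-12)) - (-39778)/(-36508) = (-8 - 12*(-3 + 2*(-12)) + 2*(-12*(-3 + 2*(-12)))**2) - (-39778)/(-36508) = (-8 - 12*(-3 - 24) + 2*(-12*(-3 - 24))**2) - (-39778)*(-1)/36508 = (-8 - 12*(-27) + 2*(-12*(-27))**2) - 1*19889/18254 = (-8 + 324 + 2*324**2) - 19889/18254 = (-8 + 324 + 2*104976) - 19889/18254 = (-8 + 324 + 209952) - 19889/18254 = 210268 - 19889/18254 = 3838212183/18254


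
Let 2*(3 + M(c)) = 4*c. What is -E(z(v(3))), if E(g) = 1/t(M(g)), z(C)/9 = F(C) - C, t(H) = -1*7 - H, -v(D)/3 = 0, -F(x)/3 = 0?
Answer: ¼ ≈ 0.25000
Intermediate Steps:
F(x) = 0 (F(x) = -3*0 = 0)
v(D) = 0 (v(D) = -3*0 = 0)
M(c) = -3 + 2*c (M(c) = -3 + (4*c)/2 = -3 + 2*c)
t(H) = -7 - H
z(C) = -9*C (z(C) = 9*(0 - C) = 9*(-C) = -9*C)
E(g) = 1/(-4 - 2*g) (E(g) = 1/(-7 - (-3 + 2*g)) = 1/(-7 + (3 - 2*g)) = 1/(-4 - 2*g))
-E(z(v(3))) = -(-1)/(4 + 2*(-9*0)) = -(-1)/(4 + 2*0) = -(-1)/(4 + 0) = -(-1)/4 = -1*(-¼) = ¼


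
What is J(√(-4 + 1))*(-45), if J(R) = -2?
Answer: 90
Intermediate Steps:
J(√(-4 + 1))*(-45) = -2*(-45) = 90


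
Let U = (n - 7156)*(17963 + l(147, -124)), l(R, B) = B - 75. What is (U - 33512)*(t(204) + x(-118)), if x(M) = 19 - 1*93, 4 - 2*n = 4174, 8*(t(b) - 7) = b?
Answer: 6813911394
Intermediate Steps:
l(R, B) = -75 + B
t(b) = 7 + b/8
n = -2085 (n = 2 - ½*4174 = 2 - 2087 = -2085)
U = -164157124 (U = (-2085 - 7156)*(17963 + (-75 - 124)) = -9241*(17963 - 199) = -9241*17764 = -164157124)
x(M) = -74 (x(M) = 19 - 93 = -74)
(U - 33512)*(t(204) + x(-118)) = (-164157124 - 33512)*((7 + (⅛)*204) - 74) = -164190636*((7 + 51/2) - 74) = -164190636*(65/2 - 74) = -164190636*(-83/2) = 6813911394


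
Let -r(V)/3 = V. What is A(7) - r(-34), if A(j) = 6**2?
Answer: -66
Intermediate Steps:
A(j) = 36
r(V) = -3*V
A(7) - r(-34) = 36 - (-3)*(-34) = 36 - 1*102 = 36 - 102 = -66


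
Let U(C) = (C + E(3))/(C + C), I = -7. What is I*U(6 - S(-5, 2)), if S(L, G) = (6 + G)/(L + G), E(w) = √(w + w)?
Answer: -7/2 - 21*√6/52 ≈ -4.4892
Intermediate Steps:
E(w) = √2*√w (E(w) = √(2*w) = √2*√w)
S(L, G) = (6 + G)/(G + L)
U(C) = (C + √6)/(2*C) (U(C) = (C + √2*√3)/(C + C) = (C + √6)/((2*C)) = (C + √6)*(1/(2*C)) = (C + √6)/(2*C))
I*U(6 - S(-5, 2)) = -7*((6 - (6 + 2)/(2 - 5)) + √6)/(2*(6 - (6 + 2)/(2 - 5))) = -7*((6 - 8/(-3)) + √6)/(2*(6 - 8/(-3))) = -7*((6 - (-1)*8/3) + √6)/(2*(6 - (-1)*8/3)) = -7*((6 - 1*(-8/3)) + √6)/(2*(6 - 1*(-8/3))) = -7*((6 + 8/3) + √6)/(2*(6 + 8/3)) = -7*(26/3 + √6)/(2*26/3) = -7*3*(26/3 + √6)/(2*26) = -7*(½ + 3*√6/52) = -7/2 - 21*√6/52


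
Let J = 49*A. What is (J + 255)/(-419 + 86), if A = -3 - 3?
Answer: 13/111 ≈ 0.11712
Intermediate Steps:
A = -6
J = -294 (J = 49*(-6) = -294)
(J + 255)/(-419 + 86) = (-294 + 255)/(-419 + 86) = -39/(-333) = -39*(-1/333) = 13/111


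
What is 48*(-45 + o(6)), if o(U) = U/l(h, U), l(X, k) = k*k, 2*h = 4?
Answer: -2152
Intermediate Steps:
h = 2 (h = (1/2)*4 = 2)
l(X, k) = k**2
o(U) = 1/U (o(U) = U/(U**2) = U/U**2 = 1/U)
48*(-45 + o(6)) = 48*(-45 + 1/6) = 48*(-269/6) = -2152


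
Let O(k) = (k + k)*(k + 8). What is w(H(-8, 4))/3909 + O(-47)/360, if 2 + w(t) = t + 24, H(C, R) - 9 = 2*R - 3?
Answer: 796853/78180 ≈ 10.193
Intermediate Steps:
O(k) = 2*k*(8 + k) (O(k) = (2*k)*(8 + k) = 2*k*(8 + k))
H(C, R) = 6 + 2*R (H(C, R) = 9 + (2*R - 3) = 9 + (-3 + 2*R) = 6 + 2*R)
w(t) = 22 + t (w(t) = -2 + (t + 24) = -2 + (24 + t) = 22 + t)
w(H(-8, 4))/3909 + O(-47)/360 = (22 + (6 + 2*4))/3909 + (2*(-47)*(8 - 47))/360 = (22 + (6 + 8))*(1/3909) + (2*(-47)*(-39))*(1/360) = (22 + 14)*(1/3909) + 3666*(1/360) = 36*(1/3909) + 611/60 = 12/1303 + 611/60 = 796853/78180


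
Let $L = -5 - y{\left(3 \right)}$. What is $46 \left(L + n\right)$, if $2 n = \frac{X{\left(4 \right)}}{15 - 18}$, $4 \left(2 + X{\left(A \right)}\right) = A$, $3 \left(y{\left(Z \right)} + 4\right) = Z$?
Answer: $- \frac{253}{3} \approx -84.333$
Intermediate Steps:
$y{\left(Z \right)} = -4 + \frac{Z}{3}$
$X{\left(A \right)} = -2 + \frac{A}{4}$
$n = \frac{1}{6}$ ($n = \frac{\left(-2 + \frac{1}{4} \cdot 4\right) \frac{1}{15 - 18}}{2} = \frac{\left(-2 + 1\right) \frac{1}{-3}}{2} = \frac{\left(-1\right) \left(- \frac{1}{3}\right)}{2} = \frac{1}{2} \cdot \frac{1}{3} = \frac{1}{6} \approx 0.16667$)
$L = -2$ ($L = -5 - \left(-4 + \frac{1}{3} \cdot 3\right) = -5 - \left(-4 + 1\right) = -5 - -3 = -5 + 3 = -2$)
$46 \left(L + n\right) = 46 \left(-2 + \frac{1}{6}\right) = 46 \left(- \frac{11}{6}\right) = - \frac{253}{3}$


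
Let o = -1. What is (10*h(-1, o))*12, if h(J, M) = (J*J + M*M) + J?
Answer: 120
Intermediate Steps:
h(J, M) = J + J**2 + M**2 (h(J, M) = (J**2 + M**2) + J = J + J**2 + M**2)
(10*h(-1, o))*12 = (10*(-1 + (-1)**2 + (-1)**2))*12 = (10*(-1 + 1 + 1))*12 = (10*1)*12 = 10*12 = 120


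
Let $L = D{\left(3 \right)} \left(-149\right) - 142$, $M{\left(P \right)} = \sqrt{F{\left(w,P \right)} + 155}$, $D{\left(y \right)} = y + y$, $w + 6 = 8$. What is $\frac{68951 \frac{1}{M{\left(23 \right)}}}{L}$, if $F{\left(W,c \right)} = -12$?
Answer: $- \frac{68951 \sqrt{143}}{148148} \approx -5.5656$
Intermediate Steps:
$w = 2$ ($w = -6 + 8 = 2$)
$D{\left(y \right)} = 2 y$
$M{\left(P \right)} = \sqrt{143}$ ($M{\left(P \right)} = \sqrt{-12 + 155} = \sqrt{143}$)
$L = -1036$ ($L = 2 \cdot 3 \left(-149\right) - 142 = 6 \left(-149\right) - 142 = -894 - 142 = -1036$)
$\frac{68951 \frac{1}{M{\left(23 \right)}}}{L} = \frac{68951 \frac{1}{\sqrt{143}}}{-1036} = 68951 \frac{\sqrt{143}}{143} \left(- \frac{1}{1036}\right) = \frac{68951 \sqrt{143}}{143} \left(- \frac{1}{1036}\right) = - \frac{68951 \sqrt{143}}{148148}$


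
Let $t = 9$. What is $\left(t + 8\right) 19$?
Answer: $323$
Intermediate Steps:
$\left(t + 8\right) 19 = \left(9 + 8\right) 19 = 17 \cdot 19 = 323$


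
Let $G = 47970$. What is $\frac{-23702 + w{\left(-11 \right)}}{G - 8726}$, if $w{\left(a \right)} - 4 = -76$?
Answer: $- \frac{11887}{19622} \approx -0.6058$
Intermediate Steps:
$w{\left(a \right)} = -72$ ($w{\left(a \right)} = 4 - 76 = -72$)
$\frac{-23702 + w{\left(-11 \right)}}{G - 8726} = \frac{-23702 - 72}{47970 - 8726} = - \frac{23774}{39244} = \left(-23774\right) \frac{1}{39244} = - \frac{11887}{19622}$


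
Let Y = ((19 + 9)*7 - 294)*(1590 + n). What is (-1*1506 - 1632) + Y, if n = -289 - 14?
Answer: -129264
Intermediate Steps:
n = -303
Y = -126126 (Y = ((19 + 9)*7 - 294)*(1590 - 303) = (28*7 - 294)*1287 = (196 - 294)*1287 = -98*1287 = -126126)
(-1*1506 - 1632) + Y = (-1*1506 - 1632) - 126126 = (-1506 - 1632) - 126126 = -3138 - 126126 = -129264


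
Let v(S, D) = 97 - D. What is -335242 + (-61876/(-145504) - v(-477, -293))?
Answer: -12208934163/36376 ≈ -3.3563e+5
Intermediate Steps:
-335242 + (-61876/(-145504) - v(-477, -293)) = -335242 + (-61876/(-145504) - (97 - 1*(-293))) = -335242 + (-61876*(-1/145504) - (97 + 293)) = -335242 + (15469/36376 - 1*390) = -335242 + (15469/36376 - 390) = -335242 - 14171171/36376 = -12208934163/36376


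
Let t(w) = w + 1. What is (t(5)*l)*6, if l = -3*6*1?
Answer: -648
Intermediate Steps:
t(w) = 1 + w
l = -18 (l = -18*1 = -18)
(t(5)*l)*6 = ((1 + 5)*(-18))*6 = (6*(-18))*6 = -108*6 = -648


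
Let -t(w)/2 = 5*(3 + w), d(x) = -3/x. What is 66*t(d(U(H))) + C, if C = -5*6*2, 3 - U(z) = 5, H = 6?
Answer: -3030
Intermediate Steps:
U(z) = -2 (U(z) = 3 - 1*5 = 3 - 5 = -2)
C = -60 (C = -30*2 = -60)
t(w) = -30 - 10*w (t(w) = -10*(3 + w) = -2*(15 + 5*w) = -30 - 10*w)
66*t(d(U(H))) + C = 66*(-30 - (-30)/(-2)) - 60 = 66*(-30 - (-30)*(-1)/2) - 60 = 66*(-30 - 10*3/2) - 60 = 66*(-30 - 15) - 60 = 66*(-45) - 60 = -2970 - 60 = -3030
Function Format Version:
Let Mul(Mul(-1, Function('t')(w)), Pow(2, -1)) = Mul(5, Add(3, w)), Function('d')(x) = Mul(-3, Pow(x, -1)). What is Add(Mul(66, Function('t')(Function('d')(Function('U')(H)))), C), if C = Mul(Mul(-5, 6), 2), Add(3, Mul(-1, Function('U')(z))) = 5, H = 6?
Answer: -3030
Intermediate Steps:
Function('U')(z) = -2 (Function('U')(z) = Add(3, Mul(-1, 5)) = Add(3, -5) = -2)
C = -60 (C = Mul(-30, 2) = -60)
Function('t')(w) = Add(-30, Mul(-10, w)) (Function('t')(w) = Mul(-2, Mul(5, Add(3, w))) = Mul(-2, Add(15, Mul(5, w))) = Add(-30, Mul(-10, w)))
Add(Mul(66, Function('t')(Function('d')(Function('U')(H)))), C) = Add(Mul(66, Add(-30, Mul(-10, Mul(-3, Pow(-2, -1))))), -60) = Add(Mul(66, Add(-30, Mul(-10, Mul(-3, Rational(-1, 2))))), -60) = Add(Mul(66, Add(-30, Mul(-10, Rational(3, 2)))), -60) = Add(Mul(66, Add(-30, -15)), -60) = Add(Mul(66, -45), -60) = Add(-2970, -60) = -3030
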